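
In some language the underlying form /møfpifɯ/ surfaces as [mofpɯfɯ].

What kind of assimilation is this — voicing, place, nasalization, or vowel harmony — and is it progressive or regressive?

vowel harmony, regressive

/ø/→[o] /i/→[ɯ].
Vowels agree with the last vowel, so the harmony is regressive.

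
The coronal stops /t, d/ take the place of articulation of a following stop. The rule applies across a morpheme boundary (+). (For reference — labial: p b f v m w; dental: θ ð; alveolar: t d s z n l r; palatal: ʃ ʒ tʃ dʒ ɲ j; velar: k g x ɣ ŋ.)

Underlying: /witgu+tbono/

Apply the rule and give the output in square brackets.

/t/ before /g/ (velar) → [k]
/t/ before /b/ (labial) → [p]

[wikgu+pbono]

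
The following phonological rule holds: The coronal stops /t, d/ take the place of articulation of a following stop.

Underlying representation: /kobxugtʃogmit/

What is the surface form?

[kobxugtʃogmit]

no segment meets the rule's conditions; no change.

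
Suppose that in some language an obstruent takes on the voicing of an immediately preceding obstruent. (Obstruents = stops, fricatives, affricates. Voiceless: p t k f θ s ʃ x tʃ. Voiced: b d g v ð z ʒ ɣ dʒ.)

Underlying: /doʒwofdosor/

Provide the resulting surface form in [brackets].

[doʒwoftosor]

/d/ after /f/ (voiceless) → [t]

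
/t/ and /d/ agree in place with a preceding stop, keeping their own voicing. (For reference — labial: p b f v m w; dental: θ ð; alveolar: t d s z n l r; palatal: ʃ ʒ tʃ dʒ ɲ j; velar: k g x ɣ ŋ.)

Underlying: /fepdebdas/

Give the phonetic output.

[fepbebbas]

/d/ after /p/ (labial) → [b]
/d/ after /b/ (labial) → [b]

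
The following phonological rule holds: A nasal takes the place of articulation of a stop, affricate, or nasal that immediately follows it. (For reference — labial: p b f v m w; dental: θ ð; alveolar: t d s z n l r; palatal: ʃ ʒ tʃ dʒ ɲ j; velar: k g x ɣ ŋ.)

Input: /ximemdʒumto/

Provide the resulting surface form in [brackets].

/m/ before /dʒ/ (palatal) → [ɲ]
/m/ before /t/ (alveolar) → [n]

[ximeɲdʒunto]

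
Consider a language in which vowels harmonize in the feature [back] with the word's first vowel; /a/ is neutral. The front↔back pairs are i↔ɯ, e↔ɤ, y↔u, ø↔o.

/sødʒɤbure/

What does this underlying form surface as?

/ɤ/ harmonizes with /ø/ ([-back]) → [e]
/u/ harmonizes with /ø/ ([-back]) → [y]

[sødʒebyre]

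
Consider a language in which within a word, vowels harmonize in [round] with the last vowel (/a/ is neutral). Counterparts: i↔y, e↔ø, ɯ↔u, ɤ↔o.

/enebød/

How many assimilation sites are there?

2

/e/ harmonizes with /ø/ ([+round]) → [ø]
/e/ harmonizes with /ø/ ([+round]) → [ø]
2 segments change.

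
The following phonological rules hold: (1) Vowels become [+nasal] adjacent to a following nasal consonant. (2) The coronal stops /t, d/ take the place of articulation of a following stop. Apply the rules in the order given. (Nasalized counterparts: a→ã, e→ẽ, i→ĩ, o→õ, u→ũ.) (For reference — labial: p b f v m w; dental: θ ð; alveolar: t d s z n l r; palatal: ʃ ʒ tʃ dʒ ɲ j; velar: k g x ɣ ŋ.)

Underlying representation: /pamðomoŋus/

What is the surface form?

[pãmðõmõŋus]

Rule 1: /a/ before nasal /m/ → [ã]
Rule 1: /o/ before nasal /m/ → [õ]
Rule 1: /o/ before nasal /ŋ/ → [õ]
After rule 1: pãmðõmõŋus
Rule 2: no segment meets the rule's conditions; no change.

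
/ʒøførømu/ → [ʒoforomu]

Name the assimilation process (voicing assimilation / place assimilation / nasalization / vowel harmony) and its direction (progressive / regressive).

/ø/→[o] /ø/→[o] /ø/→[o].
Vowels agree with the last vowel, so the harmony is regressive.

vowel harmony, regressive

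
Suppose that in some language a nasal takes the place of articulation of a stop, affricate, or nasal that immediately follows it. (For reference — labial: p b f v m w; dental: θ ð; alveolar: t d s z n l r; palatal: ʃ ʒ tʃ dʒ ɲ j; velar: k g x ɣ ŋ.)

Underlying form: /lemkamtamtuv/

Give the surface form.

/m/ before /k/ (velar) → [ŋ]
/m/ before /t/ (alveolar) → [n]
/m/ before /t/ (alveolar) → [n]

[leŋkantantuv]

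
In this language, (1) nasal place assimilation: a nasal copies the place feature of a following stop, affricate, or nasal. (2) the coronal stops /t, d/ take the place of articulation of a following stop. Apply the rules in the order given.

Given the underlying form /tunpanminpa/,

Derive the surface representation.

Rule 1: /n/ before /p/ (labial) → [m]
Rule 1: /n/ before /m/ (labial) → [m]
Rule 1: /n/ before /p/ (labial) → [m]
After rule 1: tumpammimpa
Rule 2: no segment meets the rule's conditions; no change.

[tumpammimpa]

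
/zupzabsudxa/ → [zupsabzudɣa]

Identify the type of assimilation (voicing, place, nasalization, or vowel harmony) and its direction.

/z/→[s] /s/→[z] /x/→[ɣ].
Each target copies a feature from the preceding segment, so the direction is progressive.

voicing assimilation, progressive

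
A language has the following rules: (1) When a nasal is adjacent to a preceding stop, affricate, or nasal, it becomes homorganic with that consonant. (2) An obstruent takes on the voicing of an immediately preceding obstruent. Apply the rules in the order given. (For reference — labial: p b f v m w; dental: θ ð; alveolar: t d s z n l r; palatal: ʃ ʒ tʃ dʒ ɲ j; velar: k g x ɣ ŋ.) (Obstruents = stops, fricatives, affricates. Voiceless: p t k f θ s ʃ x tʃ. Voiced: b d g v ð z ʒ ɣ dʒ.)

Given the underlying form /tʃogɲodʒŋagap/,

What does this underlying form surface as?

[tʃogŋodʒɲagap]

Rule 1: /ɲ/ after /g/ (velar) → [ŋ]
Rule 1: /ŋ/ after /dʒ/ (palatal) → [ɲ]
After rule 1: tʃogŋodʒɲagap
Rule 2: no segment meets the rule's conditions; no change.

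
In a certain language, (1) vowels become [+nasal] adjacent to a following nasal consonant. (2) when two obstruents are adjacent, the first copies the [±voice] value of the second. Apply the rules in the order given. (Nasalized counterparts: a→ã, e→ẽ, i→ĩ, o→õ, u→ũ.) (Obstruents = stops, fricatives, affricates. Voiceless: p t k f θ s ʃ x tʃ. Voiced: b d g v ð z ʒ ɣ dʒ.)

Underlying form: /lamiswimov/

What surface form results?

Rule 1: /a/ before nasal /m/ → [ã]
Rule 1: /i/ before nasal /m/ → [ĩ]
After rule 1: lãmiswĩmov
Rule 2: no segment meets the rule's conditions; no change.

[lãmiswĩmov]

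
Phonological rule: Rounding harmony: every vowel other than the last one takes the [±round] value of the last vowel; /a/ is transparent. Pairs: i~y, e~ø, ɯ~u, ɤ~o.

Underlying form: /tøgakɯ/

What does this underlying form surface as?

/ø/ harmonizes with /ɯ/ ([-round]) → [e]

[tegakɯ]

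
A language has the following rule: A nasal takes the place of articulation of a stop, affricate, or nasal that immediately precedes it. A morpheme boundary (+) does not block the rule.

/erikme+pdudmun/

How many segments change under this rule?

2

/m/ after /k/ (velar) → [ŋ]
/m/ after /d/ (alveolar) → [n]
2 segments change.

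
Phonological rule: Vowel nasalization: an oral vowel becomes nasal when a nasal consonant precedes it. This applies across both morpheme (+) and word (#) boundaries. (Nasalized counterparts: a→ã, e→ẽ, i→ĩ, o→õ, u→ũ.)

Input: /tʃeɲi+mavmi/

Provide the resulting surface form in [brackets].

[tʃeɲĩ+mãvmĩ]

/i/ after nasal /ɲ/ → [ĩ]
/a/ after nasal /m/ → [ã]
/i/ after nasal /m/ → [ĩ]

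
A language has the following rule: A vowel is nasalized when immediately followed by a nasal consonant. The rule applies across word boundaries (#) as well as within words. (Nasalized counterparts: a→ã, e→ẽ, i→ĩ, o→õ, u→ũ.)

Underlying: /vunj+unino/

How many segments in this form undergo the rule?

3

/u/ before nasal /n/ → [ũ]
/u/ before nasal /n/ → [ũ]
/i/ before nasal /n/ → [ĩ]
3 segments change.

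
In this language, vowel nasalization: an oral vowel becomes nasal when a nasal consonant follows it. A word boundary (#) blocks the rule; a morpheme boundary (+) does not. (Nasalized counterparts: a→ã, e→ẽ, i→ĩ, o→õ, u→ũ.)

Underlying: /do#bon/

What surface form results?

/o/ before nasal /n/ → [õ]

[do#bõn]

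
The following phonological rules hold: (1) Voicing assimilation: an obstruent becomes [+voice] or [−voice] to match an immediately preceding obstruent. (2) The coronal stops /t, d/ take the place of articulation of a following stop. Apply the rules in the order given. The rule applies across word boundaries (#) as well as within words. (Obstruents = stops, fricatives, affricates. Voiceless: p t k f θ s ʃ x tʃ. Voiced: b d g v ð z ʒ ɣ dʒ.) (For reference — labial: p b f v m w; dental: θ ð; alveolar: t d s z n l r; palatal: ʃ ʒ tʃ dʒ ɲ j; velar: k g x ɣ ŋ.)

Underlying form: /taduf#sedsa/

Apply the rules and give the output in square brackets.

Rule 1: /s/ after /d/ (voiced) → [z]
After rule 1: taduf#sedza
Rule 2: no segment meets the rule's conditions; no change.

[taduf#sedza]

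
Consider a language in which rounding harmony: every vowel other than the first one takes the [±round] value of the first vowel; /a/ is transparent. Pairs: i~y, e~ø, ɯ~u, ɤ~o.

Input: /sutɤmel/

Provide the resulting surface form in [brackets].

/ɤ/ harmonizes with /u/ ([+round]) → [o]
/e/ harmonizes with /u/ ([+round]) → [ø]

[sutomøl]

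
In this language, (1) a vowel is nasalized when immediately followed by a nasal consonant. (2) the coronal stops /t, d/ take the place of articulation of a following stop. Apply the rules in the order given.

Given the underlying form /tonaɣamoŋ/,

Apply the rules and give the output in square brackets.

Rule 1: /o/ before nasal /n/ → [õ]
Rule 1: /a/ before nasal /m/ → [ã]
Rule 1: /o/ before nasal /ŋ/ → [õ]
After rule 1: tõnaɣãmõŋ
Rule 2: no segment meets the rule's conditions; no change.

[tõnaɣãmõŋ]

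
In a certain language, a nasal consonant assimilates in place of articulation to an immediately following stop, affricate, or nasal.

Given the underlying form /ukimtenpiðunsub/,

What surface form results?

[ukintempiðunsub]

/m/ before /t/ (alveolar) → [n]
/n/ before /p/ (labial) → [m]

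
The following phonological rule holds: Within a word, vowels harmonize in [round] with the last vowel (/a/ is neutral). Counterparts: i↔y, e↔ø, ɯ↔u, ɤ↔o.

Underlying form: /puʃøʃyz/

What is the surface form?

no segment meets the rule's conditions; no change.

[puʃøʃyz]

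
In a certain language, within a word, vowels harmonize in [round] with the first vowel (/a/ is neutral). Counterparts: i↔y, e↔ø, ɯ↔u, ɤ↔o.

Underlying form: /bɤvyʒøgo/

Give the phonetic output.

[bɤviʒegɤ]

/y/ harmonizes with /ɤ/ ([-round]) → [i]
/ø/ harmonizes with /ɤ/ ([-round]) → [e]
/o/ harmonizes with /ɤ/ ([-round]) → [ɤ]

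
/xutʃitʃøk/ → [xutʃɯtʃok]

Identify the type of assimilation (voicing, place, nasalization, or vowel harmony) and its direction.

vowel harmony, progressive

/i/→[ɯ] /ø/→[o].
Vowels agree with the first vowel, so the harmony is progressive.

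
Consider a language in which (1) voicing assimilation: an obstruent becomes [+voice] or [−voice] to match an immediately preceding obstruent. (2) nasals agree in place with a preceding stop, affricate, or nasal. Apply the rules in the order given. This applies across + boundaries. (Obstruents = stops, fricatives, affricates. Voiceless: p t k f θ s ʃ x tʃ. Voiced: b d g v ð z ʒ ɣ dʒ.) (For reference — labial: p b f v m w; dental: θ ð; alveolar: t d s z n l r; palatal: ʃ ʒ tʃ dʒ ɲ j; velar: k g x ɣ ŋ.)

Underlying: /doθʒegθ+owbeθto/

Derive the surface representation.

[doθʃegð+owbeθto]

Rule 1: /ʒ/ after /θ/ (voiceless) → [ʃ]
Rule 1: /θ/ after /g/ (voiced) → [ð]
After rule 1: doθʃegð+owbeθto
Rule 2: no segment meets the rule's conditions; no change.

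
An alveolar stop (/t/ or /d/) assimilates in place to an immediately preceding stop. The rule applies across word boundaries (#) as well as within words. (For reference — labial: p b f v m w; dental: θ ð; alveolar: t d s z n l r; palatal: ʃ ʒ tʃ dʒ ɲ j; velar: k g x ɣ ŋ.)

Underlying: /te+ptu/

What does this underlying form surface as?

/t/ after /p/ (labial) → [p]

[te+ppu]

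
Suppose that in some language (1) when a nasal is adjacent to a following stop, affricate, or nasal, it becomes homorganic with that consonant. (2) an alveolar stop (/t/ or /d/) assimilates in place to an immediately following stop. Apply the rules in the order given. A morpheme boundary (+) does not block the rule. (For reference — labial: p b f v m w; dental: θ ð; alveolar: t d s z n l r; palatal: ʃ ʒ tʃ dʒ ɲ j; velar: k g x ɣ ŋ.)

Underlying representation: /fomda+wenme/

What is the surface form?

[fonda+wemme]

Rule 1: /m/ before /d/ (alveolar) → [n]
Rule 1: /n/ before /m/ (labial) → [m]
After rule 1: fonda+wemme
Rule 2: no segment meets the rule's conditions; no change.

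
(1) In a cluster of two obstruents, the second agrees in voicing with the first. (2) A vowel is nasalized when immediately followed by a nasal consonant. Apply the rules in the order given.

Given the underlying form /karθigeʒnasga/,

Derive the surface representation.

Rule 1: /g/ after /s/ (voiceless) → [k]
After rule 1: karθigeʒnaska
Rule 2: no segment meets the rule's conditions; no change.

[karθigeʒnaska]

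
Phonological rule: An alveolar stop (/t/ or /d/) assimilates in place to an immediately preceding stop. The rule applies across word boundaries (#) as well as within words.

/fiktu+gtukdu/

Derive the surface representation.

/t/ after /k/ (velar) → [k]
/t/ after /g/ (velar) → [k]
/d/ after /k/ (velar) → [g]

[fikku+gkukgu]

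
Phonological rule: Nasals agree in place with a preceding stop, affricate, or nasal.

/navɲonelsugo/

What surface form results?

[navɲonelsugo]

no segment meets the rule's conditions; no change.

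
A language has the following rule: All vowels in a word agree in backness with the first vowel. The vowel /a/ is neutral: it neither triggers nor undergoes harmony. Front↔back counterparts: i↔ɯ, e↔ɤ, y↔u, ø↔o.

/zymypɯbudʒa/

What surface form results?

[zymypibydʒa]

/ɯ/ harmonizes with /y/ ([-back]) → [i]
/u/ harmonizes with /y/ ([-back]) → [y]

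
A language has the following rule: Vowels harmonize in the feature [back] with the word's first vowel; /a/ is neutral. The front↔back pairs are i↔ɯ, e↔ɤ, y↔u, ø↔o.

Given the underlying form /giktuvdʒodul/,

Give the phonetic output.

[giktyvdʒødyl]

/u/ harmonizes with /i/ ([-back]) → [y]
/o/ harmonizes with /i/ ([-back]) → [ø]
/u/ harmonizes with /i/ ([-back]) → [y]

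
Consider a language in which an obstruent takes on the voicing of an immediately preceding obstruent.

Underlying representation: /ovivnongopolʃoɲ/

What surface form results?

[ovivnongopolʃoɲ]

no segment meets the rule's conditions; no change.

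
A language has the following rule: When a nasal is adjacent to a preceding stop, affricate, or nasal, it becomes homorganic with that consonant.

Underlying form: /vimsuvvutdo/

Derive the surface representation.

[vimsuvvutdo]

no segment meets the rule's conditions; no change.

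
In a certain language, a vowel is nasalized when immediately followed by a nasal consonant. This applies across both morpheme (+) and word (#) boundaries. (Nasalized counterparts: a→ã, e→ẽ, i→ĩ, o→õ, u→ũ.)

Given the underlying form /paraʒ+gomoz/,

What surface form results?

/o/ before nasal /m/ → [õ]

[paraʒ+gõmoz]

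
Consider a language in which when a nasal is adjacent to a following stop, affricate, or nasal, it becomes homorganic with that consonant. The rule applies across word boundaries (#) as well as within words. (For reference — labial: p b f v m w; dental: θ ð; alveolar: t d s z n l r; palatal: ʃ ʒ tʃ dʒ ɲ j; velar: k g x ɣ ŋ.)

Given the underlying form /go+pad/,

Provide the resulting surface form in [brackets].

no segment meets the rule's conditions; no change.

[go+pad]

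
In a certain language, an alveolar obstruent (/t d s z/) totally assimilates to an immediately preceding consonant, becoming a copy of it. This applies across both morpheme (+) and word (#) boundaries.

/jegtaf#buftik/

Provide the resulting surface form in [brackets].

[jeggaf#buffik]

/t/ after /g/ → [g] (total assimilation)
/t/ after /f/ → [f] (total assimilation)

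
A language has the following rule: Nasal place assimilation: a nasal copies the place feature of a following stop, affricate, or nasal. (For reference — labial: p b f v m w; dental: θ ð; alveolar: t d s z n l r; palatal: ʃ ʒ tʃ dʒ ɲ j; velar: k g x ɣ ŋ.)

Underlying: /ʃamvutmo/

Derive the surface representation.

no segment meets the rule's conditions; no change.

[ʃamvutmo]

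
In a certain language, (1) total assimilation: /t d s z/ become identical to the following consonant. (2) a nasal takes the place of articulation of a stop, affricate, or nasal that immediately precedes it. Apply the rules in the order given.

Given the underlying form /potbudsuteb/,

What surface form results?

Rule 1: /t/ before /b/ → [b] (total assimilation)
Rule 1: /d/ before /s/ → [s] (total assimilation)
After rule 1: pobbussuteb
Rule 2: no segment meets the rule's conditions; no change.

[pobbussuteb]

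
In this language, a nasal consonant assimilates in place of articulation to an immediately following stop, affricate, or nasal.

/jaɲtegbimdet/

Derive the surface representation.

[jantegbindet]

/ɲ/ before /t/ (alveolar) → [n]
/m/ before /d/ (alveolar) → [n]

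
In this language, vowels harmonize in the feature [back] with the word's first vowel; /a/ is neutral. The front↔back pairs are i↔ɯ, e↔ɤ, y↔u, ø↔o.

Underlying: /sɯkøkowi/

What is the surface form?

/ø/ harmonizes with /ɯ/ ([+back]) → [o]
/i/ harmonizes with /ɯ/ ([+back]) → [ɯ]

[sɯkokowɯ]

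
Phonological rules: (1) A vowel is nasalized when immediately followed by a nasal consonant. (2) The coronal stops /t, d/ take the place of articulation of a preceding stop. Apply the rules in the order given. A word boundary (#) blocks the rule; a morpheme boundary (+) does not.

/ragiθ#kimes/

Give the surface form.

[ragiθ#kĩmes]

Rule 1: /i/ before nasal /m/ → [ĩ]
After rule 1: ragiθ#kĩmes
Rule 2: no segment meets the rule's conditions; no change.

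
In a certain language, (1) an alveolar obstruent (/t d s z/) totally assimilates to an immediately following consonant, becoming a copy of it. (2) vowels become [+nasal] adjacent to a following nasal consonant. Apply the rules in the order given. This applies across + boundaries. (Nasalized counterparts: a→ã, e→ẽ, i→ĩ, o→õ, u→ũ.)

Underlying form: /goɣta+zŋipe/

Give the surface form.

Rule 1: /z/ before /ŋ/ → [ŋ] (total assimilation)
After rule 1: goɣta+ŋŋipe
Rule 2: /a/ before nasal /ŋ/ → [ã]

[goɣtã+ŋŋipe]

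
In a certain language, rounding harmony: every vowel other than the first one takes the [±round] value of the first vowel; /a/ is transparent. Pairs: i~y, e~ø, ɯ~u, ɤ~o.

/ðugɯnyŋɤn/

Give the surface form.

/ɯ/ harmonizes with /u/ ([+round]) → [u]
/ɤ/ harmonizes with /u/ ([+round]) → [o]

[ðugunyŋon]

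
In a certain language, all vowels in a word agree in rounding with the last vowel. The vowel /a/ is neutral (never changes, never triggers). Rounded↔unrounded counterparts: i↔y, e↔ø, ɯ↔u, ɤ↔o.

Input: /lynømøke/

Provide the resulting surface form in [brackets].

[linemeke]

/y/ harmonizes with /e/ ([-round]) → [i]
/ø/ harmonizes with /e/ ([-round]) → [e]
/ø/ harmonizes with /e/ ([-round]) → [e]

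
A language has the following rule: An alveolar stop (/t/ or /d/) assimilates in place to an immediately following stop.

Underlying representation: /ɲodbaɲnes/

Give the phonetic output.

[ɲobbaɲnes]

/d/ before /b/ (labial) → [b]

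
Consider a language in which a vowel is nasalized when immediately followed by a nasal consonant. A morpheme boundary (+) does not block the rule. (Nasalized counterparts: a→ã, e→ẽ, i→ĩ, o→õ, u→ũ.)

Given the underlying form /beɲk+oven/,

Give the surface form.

/e/ before nasal /ɲ/ → [ẽ]
/e/ before nasal /n/ → [ẽ]

[bẽɲk+ovẽn]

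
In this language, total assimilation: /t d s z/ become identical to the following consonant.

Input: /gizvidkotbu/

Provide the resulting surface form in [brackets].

[givvikkobbu]

/z/ before /v/ → [v] (total assimilation)
/d/ before /k/ → [k] (total assimilation)
/t/ before /b/ → [b] (total assimilation)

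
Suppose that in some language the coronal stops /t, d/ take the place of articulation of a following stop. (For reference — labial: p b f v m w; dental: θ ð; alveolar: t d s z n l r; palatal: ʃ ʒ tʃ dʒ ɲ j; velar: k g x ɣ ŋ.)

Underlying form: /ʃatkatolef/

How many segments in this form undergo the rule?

1

/t/ before /k/ (velar) → [k]
1 segment changes.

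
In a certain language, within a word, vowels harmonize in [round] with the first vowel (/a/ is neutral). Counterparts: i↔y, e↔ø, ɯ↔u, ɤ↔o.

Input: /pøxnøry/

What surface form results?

no segment meets the rule's conditions; no change.

[pøxnøry]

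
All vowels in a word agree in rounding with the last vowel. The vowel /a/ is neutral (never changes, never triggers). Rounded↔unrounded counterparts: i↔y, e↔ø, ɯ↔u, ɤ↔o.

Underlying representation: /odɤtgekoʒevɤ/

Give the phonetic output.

[ɤdɤtgekɤʒevɤ]

/o/ harmonizes with /ɤ/ ([-round]) → [ɤ]
/o/ harmonizes with /ɤ/ ([-round]) → [ɤ]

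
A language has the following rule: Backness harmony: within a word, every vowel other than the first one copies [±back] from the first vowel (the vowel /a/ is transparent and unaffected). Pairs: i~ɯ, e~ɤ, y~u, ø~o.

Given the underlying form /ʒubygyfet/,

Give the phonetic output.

/y/ harmonizes with /u/ ([+back]) → [u]
/y/ harmonizes with /u/ ([+back]) → [u]
/e/ harmonizes with /u/ ([+back]) → [ɤ]

[ʒubugufɤt]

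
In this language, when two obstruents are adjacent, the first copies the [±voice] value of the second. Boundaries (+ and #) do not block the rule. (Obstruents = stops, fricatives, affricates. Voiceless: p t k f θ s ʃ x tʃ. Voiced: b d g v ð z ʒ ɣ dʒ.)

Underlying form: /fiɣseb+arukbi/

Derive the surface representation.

[fixseb+arugbi]

/ɣ/ before /s/ (voiceless) → [x]
/k/ before /b/ (voiced) → [g]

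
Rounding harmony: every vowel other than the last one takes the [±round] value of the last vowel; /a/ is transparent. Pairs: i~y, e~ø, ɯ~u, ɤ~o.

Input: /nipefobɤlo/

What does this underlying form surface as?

[nypøfobolo]

/i/ harmonizes with /o/ ([+round]) → [y]
/e/ harmonizes with /o/ ([+round]) → [ø]
/ɤ/ harmonizes with /o/ ([+round]) → [o]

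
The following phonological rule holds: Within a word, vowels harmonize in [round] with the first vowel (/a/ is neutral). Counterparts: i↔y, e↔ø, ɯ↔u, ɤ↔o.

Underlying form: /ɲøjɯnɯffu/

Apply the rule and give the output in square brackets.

[ɲøjunuffu]

/ɯ/ harmonizes with /ø/ ([+round]) → [u]
/ɯ/ harmonizes with /ø/ ([+round]) → [u]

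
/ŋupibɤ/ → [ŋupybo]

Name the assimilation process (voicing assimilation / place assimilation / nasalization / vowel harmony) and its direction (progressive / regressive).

vowel harmony, progressive

/i/→[y] /ɤ/→[o].
Vowels agree with the first vowel, so the harmony is progressive.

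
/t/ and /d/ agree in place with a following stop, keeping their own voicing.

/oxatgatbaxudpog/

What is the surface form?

/t/ before /g/ (velar) → [k]
/t/ before /b/ (labial) → [p]
/d/ before /p/ (labial) → [b]

[oxakgapbaxubpog]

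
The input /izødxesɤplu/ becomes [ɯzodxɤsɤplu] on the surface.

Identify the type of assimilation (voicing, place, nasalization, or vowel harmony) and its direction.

/i/→[ɯ] /ø/→[o] /e/→[ɤ].
Vowels agree with the last vowel, so the harmony is regressive.

vowel harmony, regressive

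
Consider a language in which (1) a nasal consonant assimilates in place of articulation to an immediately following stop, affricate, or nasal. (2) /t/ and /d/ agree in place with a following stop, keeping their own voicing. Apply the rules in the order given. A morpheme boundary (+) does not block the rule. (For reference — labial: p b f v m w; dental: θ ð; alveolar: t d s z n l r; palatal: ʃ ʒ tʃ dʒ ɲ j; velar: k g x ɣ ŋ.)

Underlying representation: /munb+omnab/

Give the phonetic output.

Rule 1: /n/ before /b/ (labial) → [m]
Rule 1: /m/ before /n/ (alveolar) → [n]
After rule 1: mumb+onnab
Rule 2: no segment meets the rule's conditions; no change.

[mumb+onnab]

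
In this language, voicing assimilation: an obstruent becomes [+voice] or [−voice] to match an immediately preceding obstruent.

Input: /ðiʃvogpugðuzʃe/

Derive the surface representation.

/v/ after /ʃ/ (voiceless) → [f]
/p/ after /g/ (voiced) → [b]
/ʃ/ after /z/ (voiced) → [ʒ]

[ðiʃfogbugðuzʒe]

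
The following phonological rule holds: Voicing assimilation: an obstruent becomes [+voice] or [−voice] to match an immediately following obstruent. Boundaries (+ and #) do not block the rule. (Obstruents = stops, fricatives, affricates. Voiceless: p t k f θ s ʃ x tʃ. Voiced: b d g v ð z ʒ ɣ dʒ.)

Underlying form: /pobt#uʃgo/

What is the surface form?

/b/ before /t/ (voiceless) → [p]
/ʃ/ before /g/ (voiced) → [ʒ]

[popt#uʒgo]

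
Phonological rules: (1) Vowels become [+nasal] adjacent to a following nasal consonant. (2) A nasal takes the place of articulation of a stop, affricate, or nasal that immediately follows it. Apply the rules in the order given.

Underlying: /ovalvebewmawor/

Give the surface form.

Rule 1: no segment meets the rule's conditions; no change.
After rule 1: ovalvebewmawor
Rule 2: no segment meets the rule's conditions; no change.

[ovalvebewmawor]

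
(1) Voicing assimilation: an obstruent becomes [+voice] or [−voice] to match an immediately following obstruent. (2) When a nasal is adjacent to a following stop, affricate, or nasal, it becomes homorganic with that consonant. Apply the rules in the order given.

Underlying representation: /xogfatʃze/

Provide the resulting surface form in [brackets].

Rule 1: /g/ before /f/ (voiceless) → [k]
Rule 1: /tʃ/ before /z/ (voiced) → [dʒ]
After rule 1: xokfadʒze
Rule 2: no segment meets the rule's conditions; no change.

[xokfadʒze]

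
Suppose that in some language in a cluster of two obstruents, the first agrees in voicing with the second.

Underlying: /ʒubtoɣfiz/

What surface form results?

[ʒuptoxfiz]

/b/ before /t/ (voiceless) → [p]
/ɣ/ before /f/ (voiceless) → [x]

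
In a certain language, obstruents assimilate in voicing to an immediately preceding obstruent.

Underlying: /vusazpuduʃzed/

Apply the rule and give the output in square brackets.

/p/ after /z/ (voiced) → [b]
/z/ after /ʃ/ (voiceless) → [s]

[vusazbuduʃsed]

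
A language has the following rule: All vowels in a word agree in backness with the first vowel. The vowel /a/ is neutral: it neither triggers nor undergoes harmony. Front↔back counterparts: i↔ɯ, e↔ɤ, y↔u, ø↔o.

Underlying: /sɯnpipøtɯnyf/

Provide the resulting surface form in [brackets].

[sɯnpɯpotɯnuf]

/i/ harmonizes with /ɯ/ ([+back]) → [ɯ]
/ø/ harmonizes with /ɯ/ ([+back]) → [o]
/y/ harmonizes with /ɯ/ ([+back]) → [u]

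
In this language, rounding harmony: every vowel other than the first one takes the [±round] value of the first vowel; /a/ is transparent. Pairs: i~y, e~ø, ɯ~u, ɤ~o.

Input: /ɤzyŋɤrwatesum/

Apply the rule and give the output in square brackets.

[ɤziŋɤrwatesɯm]

/y/ harmonizes with /ɤ/ ([-round]) → [i]
/u/ harmonizes with /ɤ/ ([-round]) → [ɯ]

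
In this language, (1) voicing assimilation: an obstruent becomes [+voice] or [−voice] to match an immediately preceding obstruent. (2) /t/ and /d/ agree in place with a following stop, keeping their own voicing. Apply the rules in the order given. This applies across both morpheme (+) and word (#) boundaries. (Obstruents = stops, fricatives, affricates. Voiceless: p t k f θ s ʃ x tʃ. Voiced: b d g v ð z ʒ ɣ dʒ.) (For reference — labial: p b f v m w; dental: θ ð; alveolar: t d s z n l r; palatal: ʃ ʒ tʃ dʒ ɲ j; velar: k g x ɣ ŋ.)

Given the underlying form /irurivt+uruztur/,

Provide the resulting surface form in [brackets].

Rule 1: /t/ after /v/ (voiced) → [d]
Rule 1: /t/ after /z/ (voiced) → [d]
After rule 1: irurivd+uruzdur
Rule 2: no segment meets the rule's conditions; no change.

[irurivd+uruzdur]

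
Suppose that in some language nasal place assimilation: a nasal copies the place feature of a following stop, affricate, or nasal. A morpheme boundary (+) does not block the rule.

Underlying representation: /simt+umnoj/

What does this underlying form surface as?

/m/ before /t/ (alveolar) → [n]
/m/ before /n/ (alveolar) → [n]

[sint+unnoj]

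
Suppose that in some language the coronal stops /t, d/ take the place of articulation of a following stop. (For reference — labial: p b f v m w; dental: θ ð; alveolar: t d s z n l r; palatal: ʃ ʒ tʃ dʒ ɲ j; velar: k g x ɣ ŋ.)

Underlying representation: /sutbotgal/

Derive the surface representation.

[supbokgal]

/t/ before /b/ (labial) → [p]
/t/ before /g/ (velar) → [k]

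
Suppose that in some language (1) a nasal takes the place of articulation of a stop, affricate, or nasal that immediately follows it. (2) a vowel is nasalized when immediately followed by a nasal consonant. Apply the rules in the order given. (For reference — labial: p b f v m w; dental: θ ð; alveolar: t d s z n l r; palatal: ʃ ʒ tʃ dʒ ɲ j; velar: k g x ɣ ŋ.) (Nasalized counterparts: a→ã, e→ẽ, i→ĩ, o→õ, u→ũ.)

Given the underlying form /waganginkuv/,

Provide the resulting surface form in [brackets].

Rule 1: /n/ before /g/ (velar) → [ŋ]
Rule 1: /n/ before /k/ (velar) → [ŋ]
After rule 1: wagaŋgiŋkuv
Rule 2: /a/ before nasal /ŋ/ → [ã]
Rule 2: /i/ before nasal /ŋ/ → [ĩ]

[wagãŋgĩŋkuv]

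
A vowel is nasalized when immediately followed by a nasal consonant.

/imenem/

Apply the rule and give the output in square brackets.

[ĩmẽnẽm]

/i/ before nasal /m/ → [ĩ]
/e/ before nasal /n/ → [ẽ]
/e/ before nasal /m/ → [ẽ]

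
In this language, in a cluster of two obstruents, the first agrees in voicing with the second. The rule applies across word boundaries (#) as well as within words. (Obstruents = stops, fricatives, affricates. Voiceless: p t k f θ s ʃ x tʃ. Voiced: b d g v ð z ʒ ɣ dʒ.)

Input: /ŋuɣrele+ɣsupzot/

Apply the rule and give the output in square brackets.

[ŋuɣrele+xsubzot]

/ɣ/ before /s/ (voiceless) → [x]
/p/ before /z/ (voiced) → [b]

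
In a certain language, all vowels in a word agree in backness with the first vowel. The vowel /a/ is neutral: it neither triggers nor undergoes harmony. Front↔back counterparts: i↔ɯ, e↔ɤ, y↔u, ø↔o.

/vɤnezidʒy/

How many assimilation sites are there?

/e/ harmonizes with /ɤ/ ([+back]) → [ɤ]
/i/ harmonizes with /ɤ/ ([+back]) → [ɯ]
/y/ harmonizes with /ɤ/ ([+back]) → [u]
3 segments change.

3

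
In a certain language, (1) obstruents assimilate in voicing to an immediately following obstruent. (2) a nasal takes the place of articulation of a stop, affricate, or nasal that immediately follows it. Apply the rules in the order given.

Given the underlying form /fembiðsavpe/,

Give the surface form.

Rule 1: /ð/ before /s/ (voiceless) → [θ]
Rule 1: /v/ before /p/ (voiceless) → [f]
After rule 1: fembiθsafpe
Rule 2: no segment meets the rule's conditions; no change.

[fembiθsafpe]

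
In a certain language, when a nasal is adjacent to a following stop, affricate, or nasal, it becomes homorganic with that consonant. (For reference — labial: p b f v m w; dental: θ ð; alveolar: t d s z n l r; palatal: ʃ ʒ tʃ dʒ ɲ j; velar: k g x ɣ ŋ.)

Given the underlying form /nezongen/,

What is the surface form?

/n/ before /g/ (velar) → [ŋ]

[nezoŋgen]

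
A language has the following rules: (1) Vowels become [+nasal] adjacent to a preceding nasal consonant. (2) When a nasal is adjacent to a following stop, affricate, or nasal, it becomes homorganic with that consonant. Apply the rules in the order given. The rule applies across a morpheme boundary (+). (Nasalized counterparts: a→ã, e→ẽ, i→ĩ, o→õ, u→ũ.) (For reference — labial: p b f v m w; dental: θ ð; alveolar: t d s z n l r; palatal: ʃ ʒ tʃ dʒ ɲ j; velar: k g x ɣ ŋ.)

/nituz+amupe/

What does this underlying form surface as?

[nĩtuz+amũpe]

Rule 1: /i/ after nasal /n/ → [ĩ]
Rule 1: /u/ after nasal /m/ → [ũ]
After rule 1: nĩtuz+amũpe
Rule 2: no segment meets the rule's conditions; no change.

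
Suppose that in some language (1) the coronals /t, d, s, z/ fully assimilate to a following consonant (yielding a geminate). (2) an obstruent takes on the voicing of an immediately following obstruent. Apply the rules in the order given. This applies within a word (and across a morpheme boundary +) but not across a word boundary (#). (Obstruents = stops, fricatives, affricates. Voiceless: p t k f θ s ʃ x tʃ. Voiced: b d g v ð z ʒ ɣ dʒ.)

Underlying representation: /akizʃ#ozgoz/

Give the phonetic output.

[akiʃʃ#oggoz]

Rule 1: /z/ before /ʃ/ → [ʃ] (total assimilation)
Rule 1: /z/ before /g/ → [g] (total assimilation)
After rule 1: akiʃʃ#oggoz
Rule 2: no segment meets the rule's conditions; no change.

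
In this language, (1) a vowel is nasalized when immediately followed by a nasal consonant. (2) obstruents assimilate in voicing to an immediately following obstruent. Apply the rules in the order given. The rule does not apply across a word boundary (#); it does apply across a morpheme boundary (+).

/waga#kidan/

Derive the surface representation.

Rule 1: /a/ before nasal /n/ → [ã]
After rule 1: waga#kidãn
Rule 2: no segment meets the rule's conditions; no change.

[waga#kidãn]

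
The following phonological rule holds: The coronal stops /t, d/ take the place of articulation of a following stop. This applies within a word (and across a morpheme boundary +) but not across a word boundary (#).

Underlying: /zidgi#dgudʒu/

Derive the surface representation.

/d/ before /g/ (velar) → [g]
/d/ before /g/ (velar) → [g]

[ziggi#ggudʒu]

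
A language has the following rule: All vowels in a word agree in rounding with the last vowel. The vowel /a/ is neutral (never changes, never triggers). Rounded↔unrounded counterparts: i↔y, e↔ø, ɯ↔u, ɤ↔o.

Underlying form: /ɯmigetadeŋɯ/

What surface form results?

[ɯmigetadeŋɯ]

no segment meets the rule's conditions; no change.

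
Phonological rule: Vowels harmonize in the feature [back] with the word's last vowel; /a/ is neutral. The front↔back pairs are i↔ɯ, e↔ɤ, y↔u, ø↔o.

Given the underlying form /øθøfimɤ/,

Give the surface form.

[oθofɯmɤ]

/ø/ harmonizes with /ɤ/ ([+back]) → [o]
/ø/ harmonizes with /ɤ/ ([+back]) → [o]
/i/ harmonizes with /ɤ/ ([+back]) → [ɯ]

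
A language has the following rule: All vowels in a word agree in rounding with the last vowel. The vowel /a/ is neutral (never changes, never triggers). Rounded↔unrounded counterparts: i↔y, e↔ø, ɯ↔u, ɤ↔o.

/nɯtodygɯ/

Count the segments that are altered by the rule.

2

/o/ harmonizes with /ɯ/ ([-round]) → [ɤ]
/y/ harmonizes with /ɯ/ ([-round]) → [i]
2 segments change.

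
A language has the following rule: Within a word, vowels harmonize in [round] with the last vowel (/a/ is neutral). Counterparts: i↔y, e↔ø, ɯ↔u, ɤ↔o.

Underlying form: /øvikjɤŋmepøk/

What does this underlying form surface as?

[øvykjoŋmøpøk]

/i/ harmonizes with /ø/ ([+round]) → [y]
/ɤ/ harmonizes with /ø/ ([+round]) → [o]
/e/ harmonizes with /ø/ ([+round]) → [ø]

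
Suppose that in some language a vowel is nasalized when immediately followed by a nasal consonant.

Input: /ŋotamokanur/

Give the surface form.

/a/ before nasal /m/ → [ã]
/a/ before nasal /n/ → [ã]

[ŋotãmokãnur]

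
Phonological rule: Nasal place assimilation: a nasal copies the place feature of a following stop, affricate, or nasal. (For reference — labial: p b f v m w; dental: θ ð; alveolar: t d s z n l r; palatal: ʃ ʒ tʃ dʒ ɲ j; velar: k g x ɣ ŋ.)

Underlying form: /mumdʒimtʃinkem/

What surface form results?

/m/ before /dʒ/ (palatal) → [ɲ]
/m/ before /tʃ/ (palatal) → [ɲ]
/n/ before /k/ (velar) → [ŋ]

[muɲdʒiɲtʃiŋkem]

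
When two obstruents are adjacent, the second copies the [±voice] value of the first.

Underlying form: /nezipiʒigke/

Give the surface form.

[nezipiʒigge]

/k/ after /g/ (voiced) → [g]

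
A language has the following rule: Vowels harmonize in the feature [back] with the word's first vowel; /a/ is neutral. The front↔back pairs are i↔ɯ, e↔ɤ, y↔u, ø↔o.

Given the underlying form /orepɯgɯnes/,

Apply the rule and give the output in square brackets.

[orɤpɯgɯnɤs]

/e/ harmonizes with /o/ ([+back]) → [ɤ]
/e/ harmonizes with /o/ ([+back]) → [ɤ]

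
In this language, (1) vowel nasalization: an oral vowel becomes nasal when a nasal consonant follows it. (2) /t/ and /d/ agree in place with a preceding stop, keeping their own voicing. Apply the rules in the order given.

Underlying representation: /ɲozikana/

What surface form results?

[ɲozikãna]

Rule 1: /a/ before nasal /n/ → [ã]
After rule 1: ɲozikãna
Rule 2: no segment meets the rule's conditions; no change.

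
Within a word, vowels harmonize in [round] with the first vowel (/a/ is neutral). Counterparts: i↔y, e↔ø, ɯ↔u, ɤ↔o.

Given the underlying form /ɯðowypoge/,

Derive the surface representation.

[ɯðɤwipɤge]

/o/ harmonizes with /ɯ/ ([-round]) → [ɤ]
/y/ harmonizes with /ɯ/ ([-round]) → [i]
/o/ harmonizes with /ɯ/ ([-round]) → [ɤ]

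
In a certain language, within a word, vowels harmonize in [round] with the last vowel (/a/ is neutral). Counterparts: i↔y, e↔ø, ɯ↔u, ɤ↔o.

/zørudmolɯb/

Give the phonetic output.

/ø/ harmonizes with /ɯ/ ([-round]) → [e]
/u/ harmonizes with /ɯ/ ([-round]) → [ɯ]
/o/ harmonizes with /ɯ/ ([-round]) → [ɤ]

[zerɯdmɤlɯb]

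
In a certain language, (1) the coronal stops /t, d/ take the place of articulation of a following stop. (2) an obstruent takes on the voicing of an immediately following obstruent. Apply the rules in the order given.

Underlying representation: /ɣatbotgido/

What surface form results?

Rule 1: /t/ before /b/ (labial) → [p]
Rule 1: /t/ before /g/ (velar) → [k]
After rule 1: ɣapbokgido
Rule 2: /p/ before /b/ (voiced) → [b]
Rule 2: /k/ before /g/ (voiced) → [g]

[ɣabboggido]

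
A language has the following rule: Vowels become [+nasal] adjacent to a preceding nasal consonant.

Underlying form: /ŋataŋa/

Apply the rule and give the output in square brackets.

[ŋãtaŋã]

/a/ after nasal /ŋ/ → [ã]
/a/ after nasal /ŋ/ → [ã]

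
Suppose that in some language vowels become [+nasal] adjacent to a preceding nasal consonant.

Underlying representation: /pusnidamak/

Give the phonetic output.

[pusnĩdamãk]

/i/ after nasal /n/ → [ĩ]
/a/ after nasal /m/ → [ã]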